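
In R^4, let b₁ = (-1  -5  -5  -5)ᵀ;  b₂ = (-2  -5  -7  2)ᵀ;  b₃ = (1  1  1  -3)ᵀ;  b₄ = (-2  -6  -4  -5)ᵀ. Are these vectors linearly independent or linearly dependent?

linearly independent

Place the vectors as rows of a 4×4 matrix and reduce to echelon form.
The reduction yields 4 nonzero rows, so the rank is 4.
Since rank = 4 (the number of vectors), the set is linearly independent.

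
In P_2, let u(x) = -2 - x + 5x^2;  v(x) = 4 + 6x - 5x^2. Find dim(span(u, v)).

Represent each element by its coordinate vector in ℝ³.
Put the 3×2 matrix [u|v] into echelon form.
Exactly 2 pivots survive; hence the rank is 2.

2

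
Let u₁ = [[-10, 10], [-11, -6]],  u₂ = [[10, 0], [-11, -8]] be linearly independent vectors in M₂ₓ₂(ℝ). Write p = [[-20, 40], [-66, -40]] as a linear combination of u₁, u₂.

Take coordinate vectors relative to {E₁₁, E₁₂, E₂₁, E₂₂}.
Solve the system with u₁, u₂ as columns and p as the right-hand side.
Row-reducing the augmented matrix gives the unique coefficients (a₁, a₂) = (4, 2).

p = 4u₁ + 2u₂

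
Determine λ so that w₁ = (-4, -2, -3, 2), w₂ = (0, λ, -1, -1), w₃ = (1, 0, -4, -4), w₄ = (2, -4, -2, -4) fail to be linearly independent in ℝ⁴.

Dependence holds iff the 4×4 matrix [w₁ w₂ w₃ w₄] is singular.
The determinant works out to -8*λ - 24.
This vanishes exactly when λ = -3.

λ = -3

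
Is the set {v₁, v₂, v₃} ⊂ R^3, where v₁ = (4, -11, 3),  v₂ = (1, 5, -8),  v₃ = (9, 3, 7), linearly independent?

Form the 3×3 matrix with these as columns; its determinant is 979.
A nonzero determinant means the columns are linearly independent.

linearly independent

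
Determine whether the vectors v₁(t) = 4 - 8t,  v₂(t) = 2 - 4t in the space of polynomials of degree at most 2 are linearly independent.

Write each element as a coordinate vector in ℝ³ using {1, t, t²}.
Place the vectors as rows of a 2×3 matrix and reduce to echelon form.
The reduction yields 1 nonzero row, so the rank is 1.
Since rank 1 < 2, the set is linearly dependent.

linearly dependent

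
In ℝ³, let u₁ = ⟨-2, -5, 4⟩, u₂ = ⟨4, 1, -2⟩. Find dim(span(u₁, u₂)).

2

Form the matrix with u₁, u₂ as columns and reduce.
The echelon form has 2 nonzero rows, so the rank is 2.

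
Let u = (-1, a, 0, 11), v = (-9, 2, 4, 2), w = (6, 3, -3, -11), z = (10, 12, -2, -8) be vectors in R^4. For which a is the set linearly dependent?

The set is linearly dependent precisely when det[u; v; w; z] = 0.
Cofactor expansion gives det = 230*a + 1886.
Setting this to zero gives a = -41/5.

a = -41/5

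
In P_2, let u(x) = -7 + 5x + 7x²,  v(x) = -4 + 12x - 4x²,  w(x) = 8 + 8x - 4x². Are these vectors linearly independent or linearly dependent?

linearly independent

Take coordinates with respect to the standard basis {1, x, x²}.
Place the vectors as rows of a 3×3 matrix and reduce to echelon form.
The reduction yields 3 nonzero rows, so the rank is 3.
Since rank = 3 (the number of vectors), the set is linearly independent.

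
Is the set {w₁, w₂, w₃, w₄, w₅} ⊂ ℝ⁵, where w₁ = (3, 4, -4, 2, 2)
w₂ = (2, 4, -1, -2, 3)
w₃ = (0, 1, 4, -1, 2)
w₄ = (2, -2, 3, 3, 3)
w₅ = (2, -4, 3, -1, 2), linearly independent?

Row-reduce the matrix whose columns are w₁, w₂, w₃, w₄, w₅.
The reduction yields 5 nonzero rows, so the rank is 5.
Since rank = 5 (the number of vectors), the set is linearly independent.

linearly independent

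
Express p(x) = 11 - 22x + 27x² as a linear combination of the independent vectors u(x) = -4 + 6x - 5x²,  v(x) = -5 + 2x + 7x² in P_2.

Take coordinate vectors relative to {1, x, x²}.
Write p = c₁u + c₂v and equate components.
Back-substitution yields (c₁, c₂) = (-4, 1).

p = -4u + v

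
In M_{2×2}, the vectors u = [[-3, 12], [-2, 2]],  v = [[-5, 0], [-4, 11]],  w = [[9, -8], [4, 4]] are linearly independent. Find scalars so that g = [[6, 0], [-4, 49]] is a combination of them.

g = 2u + 3v + 3w

Take coordinate vectors relative to {E₁₁, E₁₂, E₂₁, E₂₂}.
Solve the system with u, v, w as columns and g as the right-hand side.
The system has the unique solution (a₁, a₂, a₃) = (2, 3, 3).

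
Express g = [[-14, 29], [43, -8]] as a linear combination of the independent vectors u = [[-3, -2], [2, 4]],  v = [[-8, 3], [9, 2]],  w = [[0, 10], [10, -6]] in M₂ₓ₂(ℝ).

Take coordinate vectors relative to {E₁₁, E₁₂, E₂₁, E₂₂}.
Write g = c₁u + … + c₃w and equate components.
Row-reducing the augmented matrix gives the unique coefficients (c₁, c₂, c₃) = (2, 1, 3).

g = 2u + v + 3w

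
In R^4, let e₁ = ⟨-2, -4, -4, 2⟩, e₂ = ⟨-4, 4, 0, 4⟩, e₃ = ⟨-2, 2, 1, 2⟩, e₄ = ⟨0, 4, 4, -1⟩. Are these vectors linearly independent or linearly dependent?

linearly independent

Form the 4×4 matrix with these as columns; its determinant is 24.
A nonzero determinant means the columns are linearly independent.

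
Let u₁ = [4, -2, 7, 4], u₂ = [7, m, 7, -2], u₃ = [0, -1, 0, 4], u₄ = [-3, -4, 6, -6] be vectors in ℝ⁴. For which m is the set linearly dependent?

The vectors are dependent exactly when the determinant of the matrix with rows u₁, u₂, u₃, u₄ vanishes.
Expanding, det = 300 - 180*m.
This vanishes exactly when m = 5/3.

m = 5/3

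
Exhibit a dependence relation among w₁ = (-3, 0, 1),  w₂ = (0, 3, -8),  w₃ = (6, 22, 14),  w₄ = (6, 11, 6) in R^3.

Set up α₁w₁ + … + α₄w₄ = 0 and solve the homogeneous system.
A generator of the null space is (2, 0, -1, 2).

2w₁ - w₃ + 2w₄ = 0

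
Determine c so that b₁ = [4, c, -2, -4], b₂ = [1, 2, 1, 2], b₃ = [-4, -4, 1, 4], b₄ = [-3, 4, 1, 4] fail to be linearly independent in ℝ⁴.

The set is linearly dependent precisely when det[b₁; b₂; b₃; b₄] = 0.
Expanding, det = 88 - 2*c.
Solving 88 - 2*c = 0 yields c = 44.

c = 44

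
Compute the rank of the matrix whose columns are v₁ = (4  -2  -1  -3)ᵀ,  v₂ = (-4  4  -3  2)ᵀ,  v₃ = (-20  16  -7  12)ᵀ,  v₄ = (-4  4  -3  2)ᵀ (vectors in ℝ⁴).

2

Apply Gaussian elimination to the matrix whose rows are v₁, v₂, v₃, v₄.
There are 2 pivot columns, so rank = 2.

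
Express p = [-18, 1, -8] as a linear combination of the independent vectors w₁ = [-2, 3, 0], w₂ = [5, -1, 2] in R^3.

Write p = c₁w₁ + c₂w₂ and equate components.
Back-substitution yields (c₁, c₂) = (-1, -4).

p = -w₁ - 4w₂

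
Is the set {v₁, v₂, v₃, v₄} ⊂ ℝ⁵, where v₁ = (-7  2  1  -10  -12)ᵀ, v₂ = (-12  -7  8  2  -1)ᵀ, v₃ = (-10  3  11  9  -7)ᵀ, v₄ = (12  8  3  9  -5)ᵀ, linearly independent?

Place the vectors as rows of a 4×5 matrix and reduce to echelon form.
The reduction yields 4 nonzero rows, so the rank is 4.
Since rank = 4 (the number of vectors), the set is linearly independent.

linearly independent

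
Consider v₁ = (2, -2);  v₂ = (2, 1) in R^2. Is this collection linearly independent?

linearly independent

Form the 2×2 matrix with these as columns; its determinant is 6.
A nonzero determinant means the columns are linearly independent.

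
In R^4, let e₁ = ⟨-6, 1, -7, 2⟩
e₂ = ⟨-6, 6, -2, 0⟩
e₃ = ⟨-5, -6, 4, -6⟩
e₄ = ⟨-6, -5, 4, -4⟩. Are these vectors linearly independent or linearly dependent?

Row-reduce the matrix whose columns are e₁, e₂, e₃, e₄.
The reduction yields 4 nonzero rows, so the rank is 4.
Since rank = 4 (the number of vectors), the set is linearly independent.

linearly independent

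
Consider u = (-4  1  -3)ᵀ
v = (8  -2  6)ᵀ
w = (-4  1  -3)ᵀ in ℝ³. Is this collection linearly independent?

linearly dependent

One vector is a scalar multiple of another, so the set is dependent.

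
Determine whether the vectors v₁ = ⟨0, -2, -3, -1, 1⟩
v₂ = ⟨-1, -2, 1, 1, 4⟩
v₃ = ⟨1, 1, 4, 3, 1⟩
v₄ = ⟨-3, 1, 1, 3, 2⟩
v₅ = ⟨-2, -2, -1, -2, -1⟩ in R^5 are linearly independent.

linearly independent

Place the vectors as rows of a 5×5 matrix and reduce to echelon form.
The reduction yields 5 nonzero rows, so the rank is 5.
Since rank = 5 (the number of vectors), the set is linearly independent.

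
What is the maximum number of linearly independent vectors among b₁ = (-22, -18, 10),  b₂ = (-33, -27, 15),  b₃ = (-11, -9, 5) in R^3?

Form the matrix with b₁, b₂, b₃ as columns and reduce.
Reduction leaves 1 leading entry, giving rank 1.

1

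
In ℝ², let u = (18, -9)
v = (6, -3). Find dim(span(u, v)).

Form the matrix with u, v as columns and reduce.
Exactly 1 pivot survives; hence the rank is 1.

dim = 1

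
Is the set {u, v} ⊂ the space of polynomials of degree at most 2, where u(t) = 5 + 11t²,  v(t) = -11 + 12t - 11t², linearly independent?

Write each element as a coordinate vector in ℝ³ using {1, t, t²}.
Place the vectors as rows of a 2×3 matrix and reduce to echelon form.
The reduction yields 2 nonzero rows, so the rank is 2.
Since rank = 2 (the number of vectors), the set is linearly independent.

linearly independent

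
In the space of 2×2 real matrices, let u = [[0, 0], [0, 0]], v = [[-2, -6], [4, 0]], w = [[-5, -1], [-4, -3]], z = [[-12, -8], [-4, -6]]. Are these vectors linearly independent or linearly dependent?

linearly dependent

Take coordinates with respect to the standard basis {E₁₁, E₁₂, E₂₁, E₂₂}.
One of the vectors is the zero vector, so the set is linearly dependent.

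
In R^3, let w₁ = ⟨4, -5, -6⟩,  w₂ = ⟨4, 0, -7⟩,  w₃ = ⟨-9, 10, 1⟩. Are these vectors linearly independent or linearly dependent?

linearly independent

Row-reduce the matrix whose columns are w₁, w₂, w₃.
The reduction yields 3 nonzero rows, so the rank is 3.
Since rank = 3 (the number of vectors), the set is linearly independent.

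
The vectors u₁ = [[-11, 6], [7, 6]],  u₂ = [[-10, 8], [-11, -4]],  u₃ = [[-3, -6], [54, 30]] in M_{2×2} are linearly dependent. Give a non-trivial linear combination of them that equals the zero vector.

Take coordinates with respect to {E₁₁, E₁₂, E₂₁, E₂₂}.
Set up α₁u₁ + … + α₃u₃ = 0 and solve the homogeneous system.
One solution (up to scaling) is (3, -3, -1).

3u₁ - 3u₂ - u₃ = 0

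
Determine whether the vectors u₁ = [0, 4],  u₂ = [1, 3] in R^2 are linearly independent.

linearly independent

Row-reduce the matrix whose columns are u₁, u₂.
The reduction yields 2 nonzero rows, so the rank is 2.
Since rank = 2 (the number of vectors), the set is linearly independent.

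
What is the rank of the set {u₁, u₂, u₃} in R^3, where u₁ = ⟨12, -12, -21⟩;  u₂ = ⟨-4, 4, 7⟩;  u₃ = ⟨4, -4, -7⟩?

rank 1

Row-reduce the 3×3 matrix with these as rows.
There is 1 pivot column, so rank = 1.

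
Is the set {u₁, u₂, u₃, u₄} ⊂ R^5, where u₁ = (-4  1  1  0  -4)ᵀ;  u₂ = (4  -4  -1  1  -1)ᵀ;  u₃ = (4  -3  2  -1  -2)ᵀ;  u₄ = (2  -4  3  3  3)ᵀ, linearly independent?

linearly independent

Row-reduce the matrix whose columns are u₁, u₂, u₃, u₄.
The reduction yields 4 nonzero rows, so the rank is 4.
Since rank = 4 (the number of vectors), the set is linearly independent.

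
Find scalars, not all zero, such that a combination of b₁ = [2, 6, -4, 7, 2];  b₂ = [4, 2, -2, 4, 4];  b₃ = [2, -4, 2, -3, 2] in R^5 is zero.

Row-reduce the matrix with b₁, b₂, b₃ as columns; the null space gives the coefficients.
The free variable yields coefficients (1, -1, 1) (any nonzero multiple also works).

b₁ - b₂ + b₃ = 0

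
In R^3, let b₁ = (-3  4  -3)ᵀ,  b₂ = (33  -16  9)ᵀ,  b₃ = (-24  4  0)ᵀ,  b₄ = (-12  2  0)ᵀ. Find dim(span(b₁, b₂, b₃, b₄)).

2

Put the 3×4 matrix [b₁|b₂|b₃|b₄] into echelon form.
There are 2 pivot columns, so rank = 2.
(With 4 elements in a 3-dimensional space the rank is at most 3.)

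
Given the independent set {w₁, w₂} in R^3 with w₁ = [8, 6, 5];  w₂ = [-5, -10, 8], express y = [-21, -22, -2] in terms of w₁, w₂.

Since w₁, w₂ are independent, the coefficients expressing y are uniquely determined by a linear system.
Row-reducing the augmented matrix gives the unique coefficients (c₁, c₂) = (-2, 1).

y = -2w₁ + w₂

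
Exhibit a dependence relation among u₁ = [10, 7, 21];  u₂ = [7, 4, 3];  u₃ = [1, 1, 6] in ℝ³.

Row-reduce the matrix with u₁, u₂, u₃ as columns; the null space gives the coefficients.
One solution (up to scaling) is (1, -1, -3).

u₁ - u₂ - 3u₃ = 0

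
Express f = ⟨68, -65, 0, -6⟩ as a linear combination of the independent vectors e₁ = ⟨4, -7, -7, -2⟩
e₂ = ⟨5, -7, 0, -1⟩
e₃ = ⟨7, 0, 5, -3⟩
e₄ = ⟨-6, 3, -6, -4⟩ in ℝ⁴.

Solve the system with e₁, e₂, e₃, e₄ as columns and f as the right-hand side.
Row-reducing the augmented matrix gives the unique coefficients (a₁, …, a₄) = (4, 4, 2, -3).

f = 4e₁ + 4e₂ + 2e₃ - 3e₄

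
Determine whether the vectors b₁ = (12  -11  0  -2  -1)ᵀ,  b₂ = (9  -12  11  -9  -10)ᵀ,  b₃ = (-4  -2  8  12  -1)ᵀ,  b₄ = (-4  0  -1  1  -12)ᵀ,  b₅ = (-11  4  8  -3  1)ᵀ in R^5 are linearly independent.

Row-reduce the matrix whose columns are b₁, b₂, b₃, b₄, b₅.
The reduction yields 5 nonzero rows, so the rank is 5.
Since rank = 5 (the number of vectors), the set is linearly independent.

linearly independent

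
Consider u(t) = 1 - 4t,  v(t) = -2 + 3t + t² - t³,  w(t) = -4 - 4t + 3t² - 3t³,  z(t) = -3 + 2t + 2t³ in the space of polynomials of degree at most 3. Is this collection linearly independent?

Take coordinates with respect to the standard basis {1, t, …, t³}.
Form the 4×4 matrix with these as columns; its determinant is 10.
A nonzero determinant means the columns are linearly independent.

linearly independent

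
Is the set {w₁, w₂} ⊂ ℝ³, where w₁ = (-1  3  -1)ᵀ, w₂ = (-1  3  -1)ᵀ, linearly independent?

Two of the vectors are equal, giving an immediate dependence.

linearly dependent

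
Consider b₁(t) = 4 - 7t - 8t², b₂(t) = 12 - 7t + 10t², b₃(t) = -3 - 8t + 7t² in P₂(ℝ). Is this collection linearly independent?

Write each element as a coordinate vector in ℝ³ using {1, t, t²}.
Row-reduce the matrix whose columns are b₁, b₂, b₃.
The reduction yields 3 nonzero rows, so the rank is 3.
Since rank = 3 (the number of vectors), the set is linearly independent.

linearly independent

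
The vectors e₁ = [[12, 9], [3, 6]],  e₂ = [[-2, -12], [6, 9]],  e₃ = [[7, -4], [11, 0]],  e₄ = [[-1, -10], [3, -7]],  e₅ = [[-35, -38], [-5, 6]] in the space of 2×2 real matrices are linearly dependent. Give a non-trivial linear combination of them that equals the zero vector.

2e₁ - 2e₂ + e₃ + e₅ = 0

Pass to coordinate vectors relative to the basis {E₁₁, E₁₂, E₂₁, E₂₂}.
Set up α₁e₁ + … + α₅e₅ = 0 and solve the homogeneous system.
One solution (up to scaling) is (2, -2, 1, 0, 1).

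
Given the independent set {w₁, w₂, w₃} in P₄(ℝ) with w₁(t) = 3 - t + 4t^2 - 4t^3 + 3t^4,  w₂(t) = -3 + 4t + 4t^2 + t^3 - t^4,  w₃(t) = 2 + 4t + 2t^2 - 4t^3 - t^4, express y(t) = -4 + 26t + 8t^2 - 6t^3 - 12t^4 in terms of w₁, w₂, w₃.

Take coordinate vectors relative to {1, t, …, t^4}.
Set up the augmented matrix [w₁ | w₂ | w₃ | y] and row-reduce.
The system has the unique solution (c₁, c₂, c₃) = (-2, 2, 4).

y = -2w₁ + 2w₂ + 4w₃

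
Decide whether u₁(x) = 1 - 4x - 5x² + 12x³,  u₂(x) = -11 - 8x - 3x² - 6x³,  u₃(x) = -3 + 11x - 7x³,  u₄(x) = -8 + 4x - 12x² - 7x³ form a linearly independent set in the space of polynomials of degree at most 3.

linearly independent

Write each element as a coordinate vector in ℝ⁴ using {1, x, …, x³}.
Row-reduce the matrix whose columns are u₁, u₂, u₃, u₄.
The reduction yields 4 nonzero rows, so the rank is 4.
Since rank = 4 (the number of vectors), the set is linearly independent.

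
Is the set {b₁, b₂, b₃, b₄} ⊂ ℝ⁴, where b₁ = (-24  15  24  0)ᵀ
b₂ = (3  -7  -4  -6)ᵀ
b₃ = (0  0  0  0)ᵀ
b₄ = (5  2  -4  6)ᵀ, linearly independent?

One of the vectors is the zero vector, so the set is linearly dependent.

linearly dependent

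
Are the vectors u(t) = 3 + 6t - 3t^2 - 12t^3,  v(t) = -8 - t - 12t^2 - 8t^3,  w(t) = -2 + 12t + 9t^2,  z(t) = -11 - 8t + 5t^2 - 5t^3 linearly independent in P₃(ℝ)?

linearly independent

Write each element as a coordinate vector in ℝ⁴ using {1, t, …, t^3}.
Form the 4×4 matrix with these as columns; its determinant is -34635.
A nonzero determinant means the columns are linearly independent.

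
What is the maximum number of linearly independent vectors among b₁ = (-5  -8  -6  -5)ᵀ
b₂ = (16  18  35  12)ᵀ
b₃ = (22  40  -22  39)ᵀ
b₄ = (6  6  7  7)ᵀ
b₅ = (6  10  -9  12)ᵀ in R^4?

3

Put the 4×5 matrix [b₁|b₂|b₃|b₄|b₅] into echelon form.
Reduction leaves 3 leading entries, giving rank 3.
(With 5 elements in a 4-dimensional space the rank is at most 4.)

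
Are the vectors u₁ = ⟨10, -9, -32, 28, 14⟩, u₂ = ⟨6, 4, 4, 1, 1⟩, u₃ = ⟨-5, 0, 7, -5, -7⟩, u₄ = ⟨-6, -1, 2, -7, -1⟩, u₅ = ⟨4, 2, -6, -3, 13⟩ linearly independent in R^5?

linearly dependent

Place the vectors as rows of a 5×5 matrix and reduce to echelon form.
The reduction yields 3 nonzero rows, so the rank is 3.
Since rank 3 < 5, the set is linearly dependent.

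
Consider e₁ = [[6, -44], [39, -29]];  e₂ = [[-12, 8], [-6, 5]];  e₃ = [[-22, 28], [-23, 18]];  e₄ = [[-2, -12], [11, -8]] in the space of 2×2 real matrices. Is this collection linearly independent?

Take coordinates with respect to the standard basis {E₁₁, E₁₂, E₂₁, E₂₂}.
The matrix [e₁|e₂|e₃|e₄] has determinant 0.
A zero determinant means the columns are linearly dependent.
Indeed e₁ - 5e₂ + 3e₃ = 0.

linearly dependent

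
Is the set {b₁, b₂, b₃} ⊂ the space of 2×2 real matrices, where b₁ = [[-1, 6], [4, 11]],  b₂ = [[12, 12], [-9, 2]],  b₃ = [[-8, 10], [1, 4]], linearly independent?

Write each element as a coordinate vector in ℝ⁴ using {E₁₁, E₁₂, E₂₁, E₂₂}.
Place the vectors as rows of a 3×4 matrix and reduce to echelon form.
The reduction yields 3 nonzero rows, so the rank is 3.
Since rank = 3 (the number of vectors), the set is linearly independent.

linearly independent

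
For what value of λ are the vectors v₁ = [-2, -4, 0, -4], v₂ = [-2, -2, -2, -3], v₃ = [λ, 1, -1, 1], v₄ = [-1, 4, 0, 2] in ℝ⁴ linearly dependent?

The vectors are dependent exactly when the determinant of the matrix with rows v₁, v₂, v₃, v₄ vanishes.
Cofactor expansion gives det = 12 - 16*λ.
Solving 12 - 16*λ = 0 yields λ = 3/4.

λ = 3/4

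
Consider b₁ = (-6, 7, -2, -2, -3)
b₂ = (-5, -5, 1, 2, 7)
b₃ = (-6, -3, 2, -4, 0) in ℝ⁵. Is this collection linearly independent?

linearly independent

Row-reduce the matrix whose columns are b₁, b₂, b₃.
The reduction yields 3 nonzero rows, so the rank is 3.
Since rank = 3 (the number of vectors), the set is linearly independent.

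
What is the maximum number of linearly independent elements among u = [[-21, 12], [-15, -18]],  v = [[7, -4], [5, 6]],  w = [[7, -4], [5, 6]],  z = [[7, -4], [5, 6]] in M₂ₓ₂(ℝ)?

1

Pass to coordinate vectors with respect to the basis {E₁₁, E₁₂, E₂₁, E₂₂}.
Form the matrix with u, v, w, z as columns and reduce.
There is 1 pivot column, so rank = 1.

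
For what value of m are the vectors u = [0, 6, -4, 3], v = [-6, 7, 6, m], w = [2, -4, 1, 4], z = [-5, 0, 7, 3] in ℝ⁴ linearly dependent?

The set is linearly dependent precisely when det[u; v; w; z] = 0.
Expanding, det = 731 - 34*m.
Setting this to zero gives m = 43/2.

m = 43/2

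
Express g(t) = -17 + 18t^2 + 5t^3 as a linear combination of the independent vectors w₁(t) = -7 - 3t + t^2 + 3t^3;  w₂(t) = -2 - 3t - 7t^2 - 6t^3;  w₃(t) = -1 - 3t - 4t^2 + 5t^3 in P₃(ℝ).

Take coordinate vectors relative to {1, t, …, t^3}.
Set up the augmented matrix [w₁ | w₂ | w₃ | g] and row-reduce.
Back-substitution yields (a₁, a₂, a₃) = (3, -1, -2).

g = 3w₁ - w₂ - 2w₃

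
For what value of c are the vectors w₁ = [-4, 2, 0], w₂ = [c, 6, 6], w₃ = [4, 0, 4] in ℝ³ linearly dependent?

c = -6

The vectors are dependent exactly when the determinant of the matrix with rows w₁, w₂, w₃ vanishes.
The determinant works out to -8*c - 48.
Setting this to zero gives c = -6.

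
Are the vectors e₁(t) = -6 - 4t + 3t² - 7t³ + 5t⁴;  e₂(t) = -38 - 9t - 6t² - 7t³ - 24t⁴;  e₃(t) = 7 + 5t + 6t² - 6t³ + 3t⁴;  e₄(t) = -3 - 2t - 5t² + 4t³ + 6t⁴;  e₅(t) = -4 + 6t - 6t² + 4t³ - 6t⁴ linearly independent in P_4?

linearly dependent

Write each element as a coordinate vector in ℝ⁵ using {1, t, …, t⁴}.
Place the vectors as rows of a 5×5 matrix and reduce to echelon form.
The reduction yields 4 nonzero rows, so the rank is 4.
Since rank 4 < 5, the set is linearly dependent.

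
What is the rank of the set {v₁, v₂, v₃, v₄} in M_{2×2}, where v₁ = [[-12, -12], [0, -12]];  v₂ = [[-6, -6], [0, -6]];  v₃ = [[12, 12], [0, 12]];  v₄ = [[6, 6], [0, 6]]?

Use coordinates relative to {E₁₁, E₁₂, E₂₁, E₂₂}.
Apply Gaussian elimination to the matrix whose rows are v₁, v₂, v₃, v₄.
The echelon form has 1 nonzero row, so the rank is 1.

rank 1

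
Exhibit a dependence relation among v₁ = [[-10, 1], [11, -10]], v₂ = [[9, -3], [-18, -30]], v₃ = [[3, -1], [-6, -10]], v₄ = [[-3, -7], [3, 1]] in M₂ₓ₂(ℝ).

Take coordinates with respect to {E₁₁, E₁₂, E₂₁, E₂₂}.
Set up α₁v₁ + … + α₄v₄ = 0 and solve the homogeneous system.
The free variable yields coefficients (0, 1, -3, 0) (any nonzero multiple also works).

v₂ - 3v₃ = 0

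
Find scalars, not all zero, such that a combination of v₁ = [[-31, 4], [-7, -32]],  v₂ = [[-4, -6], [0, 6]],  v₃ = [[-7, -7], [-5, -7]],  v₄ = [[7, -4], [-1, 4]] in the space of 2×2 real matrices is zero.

Write each element as a vector in ℝ⁴ using {E₁₁, E₁₂, E₂₁, E₂₂}.
Solve the homogeneous system with v₁, v₂, v₃, v₄ as columns by row-reducing the coefficient matrix.
One solution (up to scaling) is (1, 1, -2, 3).

v₁ + v₂ - 2v₃ + 3v₄ = 0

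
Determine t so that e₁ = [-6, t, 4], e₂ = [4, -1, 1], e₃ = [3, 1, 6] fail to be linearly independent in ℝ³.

t = 10/3

Place the vectors as rows of a 3×3 matrix; dependence ⇔ determinant zero.
The determinant works out to 70 - 21*t.
Setting this to zero gives t = 10/3.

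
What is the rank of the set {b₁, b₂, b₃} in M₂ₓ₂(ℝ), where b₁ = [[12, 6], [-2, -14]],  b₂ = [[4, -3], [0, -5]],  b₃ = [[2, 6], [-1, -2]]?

Pass to coordinate vectors with respect to the basis {E₁₁, E₁₂, E₂₁, E₂₂}.
Put the 4×3 matrix [b₁|b₂|b₃] into echelon form.
The echelon form has 2 nonzero rows, so the rank is 2.

2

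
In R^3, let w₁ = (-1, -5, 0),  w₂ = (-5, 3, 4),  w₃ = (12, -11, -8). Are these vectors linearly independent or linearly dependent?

linearly independent

The matrix [w₁|w₂|w₃] has determinant -60.
A nonzero determinant means the columns are linearly independent.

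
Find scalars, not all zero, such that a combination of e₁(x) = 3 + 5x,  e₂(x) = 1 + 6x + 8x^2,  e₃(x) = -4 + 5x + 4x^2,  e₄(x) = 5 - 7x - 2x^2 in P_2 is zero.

Pass to coordinate vectors relative to the basis {1, x, x^2}.
Set up α₁e₁ + … + α₄e₄ = 0 and solve the homogeneous system.
One solution (up to scaling) is (1, -1, 3, 2).

e₁ - e₂ + 3e₃ + 2e₄ = 0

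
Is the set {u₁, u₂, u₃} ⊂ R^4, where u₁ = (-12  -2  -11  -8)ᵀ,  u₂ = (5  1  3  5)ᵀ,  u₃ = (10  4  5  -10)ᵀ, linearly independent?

Row-reduce the matrix whose columns are u₁, u₂, u₃.
The reduction yields 3 nonzero rows, so the rank is 3.
Since rank = 3 (the number of vectors), the set is linearly independent.

linearly independent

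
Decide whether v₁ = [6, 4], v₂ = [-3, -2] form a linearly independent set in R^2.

The matrix [v₁|v₂] has determinant 0.
A zero determinant means the columns are linearly dependent.

linearly dependent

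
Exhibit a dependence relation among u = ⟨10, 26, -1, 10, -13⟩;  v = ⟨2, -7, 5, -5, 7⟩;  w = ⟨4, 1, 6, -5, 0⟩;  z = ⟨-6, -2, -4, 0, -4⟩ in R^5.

u + 3v - w + 2z = 0

Set up α₁u + … + α₄z = 0 and solve the homogeneous system.
One solution (up to scaling) is (1, 3, -1, 2).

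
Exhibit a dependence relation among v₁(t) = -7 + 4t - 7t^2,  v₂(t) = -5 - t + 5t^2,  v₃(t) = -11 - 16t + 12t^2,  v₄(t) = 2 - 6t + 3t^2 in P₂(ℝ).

Pass to coordinate vectors relative to the basis {1, t, t^2}.
Write the vectors as columns of a matrix and find a nonzero vector in its null space.
The free variable yields coefficients (1, 2, -1, 3) (any nonzero multiple also works).

v₁ + 2v₂ - v₃ + 3v₄ = 0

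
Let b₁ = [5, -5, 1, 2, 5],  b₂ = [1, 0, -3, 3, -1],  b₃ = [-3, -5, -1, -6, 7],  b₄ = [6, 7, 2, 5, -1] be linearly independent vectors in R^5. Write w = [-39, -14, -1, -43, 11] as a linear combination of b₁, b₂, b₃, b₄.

Since b₁, b₂, b₃, b₄ are independent, the coefficients expressing w are uniquely determined by a linear system.
Back-substitution yields (a₁, …, a₄) = (-3, -3, 3, -2).

w = -3b₁ - 3b₂ + 3b₃ - 2b₄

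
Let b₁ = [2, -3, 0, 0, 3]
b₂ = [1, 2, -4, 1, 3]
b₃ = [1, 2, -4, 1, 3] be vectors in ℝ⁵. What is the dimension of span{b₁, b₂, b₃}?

Form the matrix with b₁, b₂, b₃ as columns and reduce.
The echelon form has 2 nonzero rows, so the rank is 2.

dim = 2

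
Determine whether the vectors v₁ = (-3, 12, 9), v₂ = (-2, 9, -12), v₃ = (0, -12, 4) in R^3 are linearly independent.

Form the 3×3 matrix with these as columns; its determinant is 636.
A nonzero determinant means the columns are linearly independent.

linearly independent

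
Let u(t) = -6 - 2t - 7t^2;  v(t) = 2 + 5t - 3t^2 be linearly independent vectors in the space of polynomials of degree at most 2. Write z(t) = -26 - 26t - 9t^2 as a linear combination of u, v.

Identify each element with its coordinate vector in ℝ³ via {1, t, t^2}.
Write z = α₁u + α₂v and equate components.
The system has the unique solution (α₁, α₂) = (3, -4).

z = 3u - 4v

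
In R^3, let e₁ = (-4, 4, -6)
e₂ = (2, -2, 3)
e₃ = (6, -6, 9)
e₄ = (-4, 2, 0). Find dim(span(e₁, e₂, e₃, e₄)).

dim = 2

Form the matrix with e₁, e₂, e₃, e₄ as columns and reduce.
Exactly 2 pivots survive; hence the rank is 2.
(With 4 elements in a 3-dimensional space the rank is at most 3.)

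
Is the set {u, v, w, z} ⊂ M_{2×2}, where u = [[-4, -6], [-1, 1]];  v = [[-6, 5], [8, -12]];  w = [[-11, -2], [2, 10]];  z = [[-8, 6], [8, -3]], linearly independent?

Take coordinates with respect to the standard basis {E₁₁, E₁₂, E₂₁, E₂₂}.
Form the 4×4 matrix with these as columns; its determinant is 889.
A nonzero determinant means the columns are linearly independent.

linearly independent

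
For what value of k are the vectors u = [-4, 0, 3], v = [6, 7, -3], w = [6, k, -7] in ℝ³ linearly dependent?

The set is linearly dependent precisely when det[u; v; w] = 0.
Cofactor expansion gives det = 6*k + 70.
Solving 6*k + 70 = 0 yields k = -35/3.

k = -35/3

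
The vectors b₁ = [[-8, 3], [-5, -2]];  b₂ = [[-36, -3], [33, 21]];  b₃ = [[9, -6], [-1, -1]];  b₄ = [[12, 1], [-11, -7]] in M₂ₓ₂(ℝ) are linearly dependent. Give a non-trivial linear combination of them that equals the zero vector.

Write each element as a vector in ℝ⁴ using {E₁₁, E₁₂, E₂₁, E₂₂}.
Write the vectors as columns of a matrix and find a nonzero vector in its null space.
The free variable yields coefficients (0, 1, 0, 3) (any nonzero multiple also works).

b₂ + 3b₄ = 0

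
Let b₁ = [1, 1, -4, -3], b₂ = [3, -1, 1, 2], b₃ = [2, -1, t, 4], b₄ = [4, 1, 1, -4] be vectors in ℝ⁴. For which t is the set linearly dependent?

t = -49

Dependence holds iff the 4×4 matrix [b₁ b₂ b₃ b₄] is singular.
Expanding, det = t + 49.
Setting this to zero gives t = -49.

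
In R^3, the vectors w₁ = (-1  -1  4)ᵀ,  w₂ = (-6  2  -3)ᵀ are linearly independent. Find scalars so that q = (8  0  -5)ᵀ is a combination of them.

Set up the augmented matrix [w₁ | w₂ | q] and row-reduce.
Back-substitution yields (a₁, a₂) = (-2, -1).

q = -2w₁ - w₂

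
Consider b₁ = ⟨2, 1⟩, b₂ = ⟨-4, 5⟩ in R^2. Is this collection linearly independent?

linearly independent

Form the 2×2 matrix with these as columns; its determinant is 14.
A nonzero determinant means the columns are linearly independent.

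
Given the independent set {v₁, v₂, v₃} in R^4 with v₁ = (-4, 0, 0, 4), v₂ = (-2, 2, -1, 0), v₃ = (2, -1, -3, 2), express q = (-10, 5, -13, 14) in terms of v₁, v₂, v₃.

Write q = c₁v₁ + … + c₃v₃ and equate components.
Back-substitution yields (c₁, c₂, c₃) = (2, 4, 3).

q = 2v₁ + 4v₂ + 3v₃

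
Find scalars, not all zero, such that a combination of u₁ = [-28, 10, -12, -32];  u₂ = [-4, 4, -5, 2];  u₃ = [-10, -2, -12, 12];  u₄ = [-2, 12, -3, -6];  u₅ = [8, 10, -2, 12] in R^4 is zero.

Row-reduce the matrix with u₁, u₂, u₃, u₄, u₅ as columns; the null space gives the coefficients.
The free variable yields coefficients (1, 1, -1, -3, 2) (any nonzero multiple also works).

u₁ + u₂ - u₃ - 3u₄ + 2u₅ = 0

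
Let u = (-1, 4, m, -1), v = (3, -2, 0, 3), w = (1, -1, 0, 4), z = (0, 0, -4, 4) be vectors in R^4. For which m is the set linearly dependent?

The vectors are dependent exactly when the determinant of the matrix with rows u, v, w, z vanishes.
Cofactor expansion gives det = -4*m - 120.
Solving -4*m - 120 = 0 yields m = -30.

m = -30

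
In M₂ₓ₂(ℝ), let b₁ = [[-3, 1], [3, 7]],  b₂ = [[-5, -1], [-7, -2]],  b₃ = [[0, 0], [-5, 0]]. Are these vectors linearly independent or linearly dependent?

linearly independent

Take coordinates with respect to the standard basis {E₁₁, E₁₂, E₂₁, E₂₂}.
Row-reduce the matrix whose columns are b₁, b₂, b₃.
The reduction yields 3 nonzero rows, so the rank is 3.
Since rank = 3 (the number of vectors), the set is linearly independent.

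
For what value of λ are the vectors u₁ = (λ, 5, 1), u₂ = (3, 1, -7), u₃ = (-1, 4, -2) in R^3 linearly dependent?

λ = -3

The set is linearly dependent precisely when det[u₁; u₂; u₃] = 0.
Expanding, det = 26*λ + 78.
Setting this to zero gives λ = -3.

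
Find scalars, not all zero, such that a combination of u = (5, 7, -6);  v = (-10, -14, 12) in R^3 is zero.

Solve the homogeneous system with u, v as columns by row-reducing the coefficient matrix.
A generator of the null space is (2, 1).

2u + v = 0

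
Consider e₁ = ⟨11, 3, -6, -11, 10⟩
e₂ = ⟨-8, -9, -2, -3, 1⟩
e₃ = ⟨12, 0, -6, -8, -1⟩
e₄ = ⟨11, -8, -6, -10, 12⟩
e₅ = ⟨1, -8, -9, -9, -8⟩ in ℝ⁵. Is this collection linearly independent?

linearly independent

Place the vectors as rows of a 5×5 matrix and reduce to echelon form.
The reduction yields 5 nonzero rows, so the rank is 5.
Since rank = 5 (the number of vectors), the set is linearly independent.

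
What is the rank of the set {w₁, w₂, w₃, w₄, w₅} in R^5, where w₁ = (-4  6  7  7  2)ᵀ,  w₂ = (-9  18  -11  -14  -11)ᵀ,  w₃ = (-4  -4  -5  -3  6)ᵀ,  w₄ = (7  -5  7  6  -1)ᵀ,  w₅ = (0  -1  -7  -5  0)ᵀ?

Form the matrix with w₁, w₂, w₃, w₄, w₅ as columns and reduce.
There are 4 pivot columns, so rank = 4.

rank 4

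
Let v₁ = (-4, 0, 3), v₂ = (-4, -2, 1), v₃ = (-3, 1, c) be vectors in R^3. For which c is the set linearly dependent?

The vectors are dependent exactly when the determinant of the matrix with rows v₁, v₂, v₃ vanishes.
Cofactor expansion gives det = 8*c - 26.
This vanishes exactly when c = 13/4.

c = 13/4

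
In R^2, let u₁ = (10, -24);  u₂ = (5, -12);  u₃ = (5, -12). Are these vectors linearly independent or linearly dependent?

linearly dependent

There are 3 vectors in a 2-dimensional space, so they cannot be linearly independent.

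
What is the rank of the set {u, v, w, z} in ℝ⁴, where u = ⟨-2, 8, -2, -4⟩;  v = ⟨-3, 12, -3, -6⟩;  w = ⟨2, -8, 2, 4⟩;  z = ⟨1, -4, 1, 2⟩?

1

Row-reduce the 4×4 matrix with these as rows.
There is 1 pivot column, so rank = 1.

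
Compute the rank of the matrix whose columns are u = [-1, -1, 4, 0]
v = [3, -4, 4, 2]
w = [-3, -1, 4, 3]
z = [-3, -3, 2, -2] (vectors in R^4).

rank 4

Form the matrix with u, v, w, z as columns and reduce.
There are 4 pivot columns, so rank = 4.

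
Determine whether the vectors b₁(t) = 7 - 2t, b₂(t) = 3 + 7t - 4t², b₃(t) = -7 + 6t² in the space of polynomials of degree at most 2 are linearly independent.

linearly independent

Take coordinates with respect to the standard basis {1, t, t²}.
Place the vectors as rows of a 3×3 matrix and reduce to echelon form.
The reduction yields 3 nonzero rows, so the rank is 3.
Since rank = 3 (the number of vectors), the set is linearly independent.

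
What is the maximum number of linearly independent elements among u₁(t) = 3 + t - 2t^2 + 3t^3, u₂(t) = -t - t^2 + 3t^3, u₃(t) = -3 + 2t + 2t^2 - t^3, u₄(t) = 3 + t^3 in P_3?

4

Use coordinates relative to {1, t, …, t^3}.
Put the 4×4 matrix [u₁|u₂|u₃|u₄] into echelon form.
Reduction leaves 4 leading entries, giving rank 4.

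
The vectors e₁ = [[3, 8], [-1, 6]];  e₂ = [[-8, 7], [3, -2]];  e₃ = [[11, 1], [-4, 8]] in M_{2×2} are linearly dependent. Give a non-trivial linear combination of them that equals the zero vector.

e₁ - e₂ - e₃ = 0

Pass to coordinate vectors relative to the basis {E₁₁, E₁₂, E₂₁, E₂₂}.
Solve the homogeneous system with e₁, e₂, e₃ as columns by row-reducing the coefficient matrix.
One solution (up to scaling) is (1, -1, -1).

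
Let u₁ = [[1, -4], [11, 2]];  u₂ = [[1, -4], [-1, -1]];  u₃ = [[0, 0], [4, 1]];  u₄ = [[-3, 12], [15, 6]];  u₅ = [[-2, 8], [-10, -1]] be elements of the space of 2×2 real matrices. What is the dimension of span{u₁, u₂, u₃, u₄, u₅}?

2

Use coordinates relative to {E₁₁, E₁₂, E₂₁, E₂₂}.
Row-reduce the 5×4 matrix with these as rows.
The echelon form has 2 nonzero rows, so the rank is 2.
(With 5 elements in a 4-dimensional space the rank is at most 4.)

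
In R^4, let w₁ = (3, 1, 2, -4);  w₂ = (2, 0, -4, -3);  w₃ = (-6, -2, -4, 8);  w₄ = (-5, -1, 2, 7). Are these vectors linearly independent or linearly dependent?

The matrix [w₁|w₂|w₃|w₄] has determinant 0.
A zero determinant means the columns are linearly dependent.

linearly dependent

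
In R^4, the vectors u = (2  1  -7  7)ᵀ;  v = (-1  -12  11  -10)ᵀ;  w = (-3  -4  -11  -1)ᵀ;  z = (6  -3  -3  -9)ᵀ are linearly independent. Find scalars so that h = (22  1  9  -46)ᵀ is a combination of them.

h = -3u - v - w + 4z

Since u, v, w, z are independent, the coefficients expressing h are uniquely determined by a linear system.
Row-reducing the augmented matrix gives the unique coefficients (α₁, …, α₄) = (-3, -1, -1, 4).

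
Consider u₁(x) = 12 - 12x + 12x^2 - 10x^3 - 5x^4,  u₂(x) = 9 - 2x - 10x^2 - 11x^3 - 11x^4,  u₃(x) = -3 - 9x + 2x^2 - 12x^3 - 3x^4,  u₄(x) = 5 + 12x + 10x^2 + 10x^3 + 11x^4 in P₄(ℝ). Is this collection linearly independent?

linearly independent

Write each element as a coordinate vector in ℝ⁵ using {1, x, …, x^4}.
Place the vectors as rows of a 4×5 matrix and reduce to echelon form.
The reduction yields 4 nonzero rows, so the rank is 4.
Since rank = 4 (the number of vectors), the set is linearly independent.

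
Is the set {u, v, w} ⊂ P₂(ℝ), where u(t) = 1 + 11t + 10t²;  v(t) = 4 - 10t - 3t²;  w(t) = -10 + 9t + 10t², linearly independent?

linearly independent

Take coordinates with respect to the standard basis {1, t, t²}.
The matrix [u|v|w] has determinant -823.
A nonzero determinant means the columns are linearly independent.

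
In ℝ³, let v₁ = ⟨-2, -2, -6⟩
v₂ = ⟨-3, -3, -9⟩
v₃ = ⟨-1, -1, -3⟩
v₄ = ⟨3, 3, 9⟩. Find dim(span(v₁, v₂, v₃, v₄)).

Form the matrix with v₁, v₂, v₃, v₄ as columns and reduce.
Exactly 1 pivot survives; hence the rank is 1.
(With 4 elements in a 3-dimensional space the rank is at most 3.)

1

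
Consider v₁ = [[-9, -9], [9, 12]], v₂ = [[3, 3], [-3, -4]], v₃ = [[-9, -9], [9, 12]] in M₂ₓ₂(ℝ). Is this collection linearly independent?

linearly dependent

Write each element as a coordinate vector in ℝ⁴ using {E₁₁, E₁₂, E₂₁, E₂₂}.
Row-reduce the matrix whose columns are v₁, v₂, v₃.
The reduction yields 1 nonzero row, so the rank is 1.
Since rank 1 < 3, the set is linearly dependent.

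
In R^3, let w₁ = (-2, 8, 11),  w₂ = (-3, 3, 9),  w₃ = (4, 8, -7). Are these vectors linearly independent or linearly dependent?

linearly independent

The matrix [w₁|w₂|w₃] has determinant -90.
A nonzero determinant means the columns are linearly independent.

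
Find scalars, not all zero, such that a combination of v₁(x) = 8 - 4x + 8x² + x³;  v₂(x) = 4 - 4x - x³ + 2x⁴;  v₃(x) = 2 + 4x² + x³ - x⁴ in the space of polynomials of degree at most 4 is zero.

Take coordinates with respect to {1, x, …, x⁴}.
Row-reduce the matrix with v₁, v₂, v₃ as columns; the null space gives the coefficients.
One solution (up to scaling) is (1, -1, -2).

v₁ - v₂ - 2v₃ = 0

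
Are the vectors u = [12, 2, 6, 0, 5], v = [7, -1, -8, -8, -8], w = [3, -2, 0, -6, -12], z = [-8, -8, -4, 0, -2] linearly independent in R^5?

linearly independent

Row-reduce the matrix whose columns are u, v, w, z.
The reduction yields 4 nonzero rows, so the rank is 4.
Since rank = 4 (the number of vectors), the set is linearly independent.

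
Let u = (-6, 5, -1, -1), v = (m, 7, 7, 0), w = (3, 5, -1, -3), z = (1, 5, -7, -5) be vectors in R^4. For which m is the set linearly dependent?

m = 7/10

The vectors are dependent exactly when the determinant of the matrix with rows u, v, w, z vanishes.
The determinant works out to 60*m - 42.
Solving 60*m - 42 = 0 yields m = 7/10.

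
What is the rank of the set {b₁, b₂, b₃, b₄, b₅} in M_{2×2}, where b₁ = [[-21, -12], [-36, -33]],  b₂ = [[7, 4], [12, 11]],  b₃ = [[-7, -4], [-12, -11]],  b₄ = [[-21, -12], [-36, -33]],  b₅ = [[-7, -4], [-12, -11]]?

Pass to coordinate vectors with respect to the basis {E₁₁, E₁₂, E₂₁, E₂₂}.
Form the matrix with b₁, b₂, b₃, b₄, b₅ as columns and reduce.
Reduction leaves 1 leading entry, giving rank 1.
(With 5 elements in a 4-dimensional space the rank is at most 4.)

1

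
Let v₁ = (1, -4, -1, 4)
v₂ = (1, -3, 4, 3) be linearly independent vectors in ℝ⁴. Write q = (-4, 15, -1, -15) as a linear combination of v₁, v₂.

q = -3v₁ - v₂

Write q = c₁v₁ + c₂v₂ and equate components.
Row-reducing the augmented matrix gives the unique coefficients (c₁, c₂) = (-3, -1).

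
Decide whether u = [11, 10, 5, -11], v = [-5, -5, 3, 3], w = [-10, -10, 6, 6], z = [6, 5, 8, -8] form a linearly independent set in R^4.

Place the vectors as rows of a 4×4 matrix and reduce to echelon form.
The reduction yields 2 nonzero rows, so the rank is 2.
Since rank 2 < 4, the set is linearly dependent.

linearly dependent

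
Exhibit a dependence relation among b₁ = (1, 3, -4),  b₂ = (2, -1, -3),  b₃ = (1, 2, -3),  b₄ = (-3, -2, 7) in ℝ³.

Solve the homogeneous system with b₁, b₂, b₃, b₄ as columns by row-reducing the coefficient matrix.
One solution (up to scaling) is (1, 1, 0, 1).

b₁ + b₂ + b₄ = 0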